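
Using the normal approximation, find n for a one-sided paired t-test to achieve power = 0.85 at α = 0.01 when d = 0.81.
n = 18 pairs

Sample size formula (paired t-test, normal approximation):
n = ((z_α + z_β) / d)²

z_α = 2.326 (for α = 0.01, one-sided)
z_β = 1.036 (for power = 0.85)
d = 0.81

n = ((2.326 + 1.036) / 0.81)²
n = (4.151)²
n ≈ 17.23
Round up to the next whole number: n = 18 pairs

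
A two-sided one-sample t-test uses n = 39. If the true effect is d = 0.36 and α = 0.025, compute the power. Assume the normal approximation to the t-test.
Power ≈ 0.50

Power calculation (one-sample t-test, normal approximation):
z_β = d · √n - z_{α/2}
z_β = 0.36 · √39 - 2.241
z_β = 0.36 · 6.245 - 2.241
z_β = 0.007

Power = Φ(z_β) = Φ(0.007) ≈ 0.503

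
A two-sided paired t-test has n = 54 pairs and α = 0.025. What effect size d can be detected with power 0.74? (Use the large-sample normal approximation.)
d ≈ 0.39

Minimum detectable effect (paired t-test, normal approximation):
d = (z_{α/2} + z_β) / √n
d = (2.241 + 0.643) / √54
d = 2.885 / 7.348
d ≈ 0.39

By Cohen's convention (0.2 small / 0.5 medium / 0.8 large): small effect.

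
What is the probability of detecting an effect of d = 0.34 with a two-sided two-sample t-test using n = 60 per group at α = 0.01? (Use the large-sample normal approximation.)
Power ≈ 0.24

Power calculation (two-sample t-test, normal approximation):
z_β = d · √(n/2) - z_{α/2}
z_β = 0.34 · √(60/2) - 2.576
z_β = 0.34 · 5.477 - 2.576
z_β = -0.714

Power = Φ(z_β) = Φ(-0.714) ≈ 0.238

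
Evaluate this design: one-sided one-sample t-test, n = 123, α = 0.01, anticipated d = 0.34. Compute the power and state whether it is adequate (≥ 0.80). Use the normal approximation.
Power ≈ 0.93; the study is adequately powered (power ≥ 0.80)

Power calculation (one-sample t-test, normal approximation):
z_β = d · √n - z_α
z_β = 0.34 · √123 - 2.326
z_β = 0.34 · 11.091 - 2.326
z_β = 1.444

Power = Φ(z_β) = Φ(1.444) ≈ 0.926

Effect size d = 0.34 is small by Cohen's convention (0.2/0.5/0.8).

Threshold: power ≥ 0.80 is conventionally adequate.
Power ≈ 0.93 → the study is adequately powered (power ≥ 0.80).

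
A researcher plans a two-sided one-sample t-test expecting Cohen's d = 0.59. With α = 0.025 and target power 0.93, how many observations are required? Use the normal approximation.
n = 40

Sample size formula (one-sample t-test, normal approximation):
n = ((z_{α/2} + z_β) / d)²

z_{α/2} = 2.241 (for α = 0.025, two-sided)
z_β = 1.476 (for power = 0.93)
d = 0.59

n = ((2.241 + 1.476) / 0.59)²
n = (6.300)²
n ≈ 39.69
Round up to the next whole number: n = 40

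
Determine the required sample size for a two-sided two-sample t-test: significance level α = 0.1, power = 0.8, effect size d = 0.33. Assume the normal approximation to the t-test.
n = 114 per group

Sample size formula (two-sample t-test, normal approximation):
n = 2 · ((z_{α/2} + z_β) / d)²

z_{α/2} = 1.645 (for α = 0.1, two-sided)
z_β = 0.842 (for power = 0.8)
d = 0.33

n = 2 · ((1.645 + 0.842) / 0.33)²
n = 2 · (7.536)²
n ≈ 113.58
Round up to the next whole number: n = 114 per group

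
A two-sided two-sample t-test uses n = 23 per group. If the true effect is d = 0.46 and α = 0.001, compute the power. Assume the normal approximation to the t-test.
Power ≈ 0.04

Power calculation (two-sample t-test, normal approximation):
z_β = d · √(n/2) - z_{α/2}
z_β = 0.46 · √(23/2) - 3.291
z_β = 0.46 · 3.391 - 3.291
z_β = -1.731

Power = Φ(z_β) = Φ(-1.731) ≈ 0.042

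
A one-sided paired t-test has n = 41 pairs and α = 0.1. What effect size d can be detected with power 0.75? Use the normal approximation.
d ≈ 0.31

Minimum detectable effect (paired t-test, normal approximation):
d = (z_α + z_β) / √n
d = (1.282 + 0.674) / √41
d = 1.956 / 6.403
d ≈ 0.31

By Cohen's convention (0.2 small / 0.5 medium / 0.8 large): small effect.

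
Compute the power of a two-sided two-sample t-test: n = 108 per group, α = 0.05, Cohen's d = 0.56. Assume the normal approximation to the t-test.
Power ≈ 0.98

Power calculation (two-sample t-test, normal approximation):
z_β = d · √(n/2) - z_{α/2}
z_β = 0.56 · √(108/2) - 1.960
z_β = 0.56 · 7.348 - 1.960
z_β = 2.155

Power = Φ(z_β) = Φ(2.155) ≈ 0.984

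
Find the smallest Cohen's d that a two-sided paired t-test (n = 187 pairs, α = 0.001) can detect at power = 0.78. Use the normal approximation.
d ≈ 0.30

Minimum detectable effect (paired t-test, normal approximation):
d = (z_{α/2} + z_β) / √n
d = (3.291 + 0.772) / √187
d = 4.063 / 13.675
d ≈ 0.30

By Cohen's convention (0.2 small / 0.5 medium / 0.8 large): small effect.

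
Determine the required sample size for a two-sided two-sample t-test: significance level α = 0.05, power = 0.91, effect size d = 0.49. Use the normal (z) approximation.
n = 91 per group

Sample size formula (two-sample t-test, normal approximation):
n = 2 · ((z_{α/2} + z_β) / d)²

z_{α/2} = 1.960 (for α = 0.05, two-sided)
z_β = 1.341 (for power = 0.91)
d = 0.49

n = 2 · ((1.960 + 1.341) / 0.49)²
n = 2 · (6.737)²
n ≈ 90.77
Round up to the next whole number: n = 91 per group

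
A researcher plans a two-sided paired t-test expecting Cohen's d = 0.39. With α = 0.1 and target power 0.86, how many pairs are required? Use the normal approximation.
n = 49 pairs

Sample size formula (paired t-test, normal approximation):
n = ((z_{α/2} + z_β) / d)²

z_{α/2} = 1.645 (for α = 0.1, two-sided)
z_β = 1.080 (for power = 0.86)
d = 0.39

n = ((1.645 + 1.080) / 0.39)²
n = (6.987)²
n ≈ 48.82
Round up to the next whole number: n = 49 pairs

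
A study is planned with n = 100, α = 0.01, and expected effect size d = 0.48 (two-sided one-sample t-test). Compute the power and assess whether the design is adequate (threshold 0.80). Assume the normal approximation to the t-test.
Power ≈ 0.99; the study is adequately powered (power ≥ 0.80)

Power calculation (one-sample t-test, normal approximation):
z_β = d · √n - z_{α/2}
z_β = 0.48 · √100 - 2.576
z_β = 0.48 · 10.000 - 2.576
z_β = 2.224

Power = Φ(z_β) = Φ(2.224) ≈ 0.987

Effect size d = 0.48 is small by Cohen's convention (0.2/0.5/0.8).

Threshold: power ≥ 0.80 is conventionally adequate.
Power ≈ 0.99 → the study is adequately powered (power ≥ 0.80).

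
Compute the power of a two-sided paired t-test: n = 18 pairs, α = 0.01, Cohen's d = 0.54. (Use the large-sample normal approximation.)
Power ≈ 0.39

Power calculation (paired t-test, normal approximation):
z_β = d · √n - z_{α/2}
z_β = 0.54 · √18 - 2.576
z_β = 0.54 · 4.243 - 2.576
z_β = -0.285

Power = Φ(z_β) = Φ(-0.285) ≈ 0.388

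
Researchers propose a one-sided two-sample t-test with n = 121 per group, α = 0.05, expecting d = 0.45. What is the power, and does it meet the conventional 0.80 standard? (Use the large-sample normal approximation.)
Power ≈ 0.97; the study is adequately powered (power ≥ 0.80)

Power calculation (two-sample t-test, normal approximation):
z_β = d · √(n/2) - z_α
z_β = 0.45 · √(121/2) - 1.645
z_β = 0.45 · 7.778 - 1.645
z_β = 1.855

Power = Φ(z_β) = Φ(1.855) ≈ 0.968

Effect size d = 0.45 is small by Cohen's convention (0.2/0.5/0.8).

Threshold: power ≥ 0.80 is conventionally adequate.
Power ≈ 0.97 → the study is adequately powered (power ≥ 0.80).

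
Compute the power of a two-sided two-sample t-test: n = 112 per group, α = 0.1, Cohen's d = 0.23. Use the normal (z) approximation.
Power ≈ 0.53

Power calculation (two-sample t-test, normal approximation):
z_β = d · √(n/2) - z_{α/2}
z_β = 0.23 · √(112/2) - 1.645
z_β = 0.23 · 7.483 - 1.645
z_β = 0.076

Power = Φ(z_β) = Φ(0.076) ≈ 0.530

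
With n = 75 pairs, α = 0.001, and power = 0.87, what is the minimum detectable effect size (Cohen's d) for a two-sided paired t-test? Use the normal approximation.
d ≈ 0.51

Minimum detectable effect (paired t-test, normal approximation):
d = (z_{α/2} + z_β) / √n
d = (3.291 + 1.126) / √75
d = 4.417 / 8.660
d ≈ 0.51

By Cohen's convention (0.2 small / 0.5 medium / 0.8 large): medium effect.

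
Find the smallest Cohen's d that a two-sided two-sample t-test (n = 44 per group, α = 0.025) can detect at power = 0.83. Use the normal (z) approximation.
d ≈ 0.68

Minimum detectable effect (two-sample t-test, normal approximation):
d = (z_{α/2} + z_β) / √(n/2)
d = (2.241 + 0.954) / √(44/2)
d = 3.196 / 4.690
d ≈ 0.68

By Cohen's convention (0.2 small / 0.5 medium / 0.8 large): medium effect.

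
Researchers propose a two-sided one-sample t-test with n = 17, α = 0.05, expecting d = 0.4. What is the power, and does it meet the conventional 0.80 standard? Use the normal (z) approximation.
Power ≈ 0.38; the study is underpowered (power < 0.80)

Power calculation (one-sample t-test, normal approximation):
z_β = d · √n - z_{α/2}
z_β = 0.4 · √17 - 1.960
z_β = 0.4 · 4.123 - 1.960
z_β = -0.311

Power = Φ(z_β) = Φ(-0.311) ≈ 0.378

Effect size d = 0.4 is small by Cohen's convention (0.2/0.5/0.8).

Threshold: power ≥ 0.80 is conventionally adequate.
Power ≈ 0.38 → the study is underpowered (power < 0.80).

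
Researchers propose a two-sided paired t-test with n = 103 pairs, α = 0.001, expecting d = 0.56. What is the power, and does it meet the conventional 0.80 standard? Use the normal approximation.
Power ≈ 0.99; the study is adequately powered (power ≥ 0.80)

Power calculation (paired t-test, normal approximation):
z_β = d · √n - z_{α/2}
z_β = 0.56 · √103 - 3.291
z_β = 0.56 · 10.149 - 3.291
z_β = 2.393

Power = Φ(z_β) = Φ(2.393) ≈ 0.992

Effect size d = 0.56 is medium by Cohen's convention (0.2/0.5/0.8).

Threshold: power ≥ 0.80 is conventionally adequate.
Power ≈ 0.99 → the study is adequately powered (power ≥ 0.80).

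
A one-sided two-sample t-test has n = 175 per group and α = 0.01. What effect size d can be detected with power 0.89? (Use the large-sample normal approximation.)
d ≈ 0.38

Minimum detectable effect (two-sample t-test, normal approximation):
d = (z_α + z_β) / √(n/2)
d = (2.326 + 1.227) / √(175/2)
d = 3.553 / 9.354
d ≈ 0.38

By Cohen's convention (0.2 small / 0.5 medium / 0.8 large): small effect.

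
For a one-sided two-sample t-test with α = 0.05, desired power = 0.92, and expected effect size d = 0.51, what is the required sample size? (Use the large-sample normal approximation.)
n = 72 per group

Sample size formula (two-sample t-test, normal approximation):
n = 2 · ((z_α + z_β) / d)²

z_α = 1.645 (for α = 0.05, one-sided)
z_β = 1.405 (for power = 0.92)
d = 0.51

n = 2 · ((1.645 + 1.405) / 0.51)²
n = 2 · (5.980)²
n ≈ 71.52
Round up to the next whole number: n = 72 per group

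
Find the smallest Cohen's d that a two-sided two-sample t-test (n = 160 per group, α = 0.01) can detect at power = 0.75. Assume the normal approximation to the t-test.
d ≈ 0.36

Minimum detectable effect (two-sample t-test, normal approximation):
d = (z_{α/2} + z_β) / √(n/2)
d = (2.576 + 0.674) / √(160/2)
d = 3.250 / 8.944
d ≈ 0.36

By Cohen's convention (0.2 small / 0.5 medium / 0.8 large): small effect.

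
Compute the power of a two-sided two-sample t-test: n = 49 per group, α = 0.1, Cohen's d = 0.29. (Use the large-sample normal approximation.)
Power ≈ 0.42

Power calculation (two-sample t-test, normal approximation):
z_β = d · √(n/2) - z_{α/2}
z_β = 0.29 · √(49/2) - 1.645
z_β = 0.29 · 4.950 - 1.645
z_β = -0.209

Power = Φ(z_β) = Φ(-0.209) ≈ 0.417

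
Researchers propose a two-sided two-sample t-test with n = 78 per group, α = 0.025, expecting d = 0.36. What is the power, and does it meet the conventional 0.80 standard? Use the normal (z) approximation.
Power ≈ 0.50; the study is underpowered (power < 0.80)

Power calculation (two-sample t-test, normal approximation):
z_β = d · √(n/2) - z_{α/2}
z_β = 0.36 · √(78/2) - 2.241
z_β = 0.36 · 6.245 - 2.241
z_β = 0.007

Power = Φ(z_β) = Φ(0.007) ≈ 0.503

Effect size d = 0.36 is small by Cohen's convention (0.2/0.5/0.8).

Threshold: power ≥ 0.80 is conventionally adequate.
Power ≈ 0.50 → the study is underpowered (power < 0.80).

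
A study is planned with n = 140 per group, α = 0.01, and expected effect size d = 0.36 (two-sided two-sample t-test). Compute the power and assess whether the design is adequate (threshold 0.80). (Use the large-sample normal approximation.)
Power ≈ 0.67; the study is underpowered (power < 0.80)

Power calculation (two-sample t-test, normal approximation):
z_β = d · √(n/2) - z_{α/2}
z_β = 0.36 · √(140/2) - 2.576
z_β = 0.36 · 8.367 - 2.576
z_β = 0.436

Power = Φ(z_β) = Φ(0.436) ≈ 0.669

Effect size d = 0.36 is small by Cohen's convention (0.2/0.5/0.8).

Threshold: power ≥ 0.80 is conventionally adequate.
Power ≈ 0.67 → the study is underpowered (power < 0.80).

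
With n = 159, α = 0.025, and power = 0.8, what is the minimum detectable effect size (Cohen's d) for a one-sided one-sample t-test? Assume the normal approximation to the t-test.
d ≈ 0.22

Minimum detectable effect (one-sample t-test, normal approximation):
d = (z_α + z_β) / √n
d = (1.960 + 0.842) / √159
d = 2.802 / 12.610
d ≈ 0.22

By Cohen's convention (0.2 small / 0.5 medium / 0.8 large): small effect.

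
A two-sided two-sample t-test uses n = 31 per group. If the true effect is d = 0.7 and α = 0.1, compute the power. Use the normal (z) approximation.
Power ≈ 0.87

Power calculation (two-sample t-test, normal approximation):
z_β = d · √(n/2) - z_{α/2}
z_β = 0.7 · √(31/2) - 1.645
z_β = 0.7 · 3.937 - 1.645
z_β = 1.111

Power = Φ(z_β) = Φ(1.111) ≈ 0.867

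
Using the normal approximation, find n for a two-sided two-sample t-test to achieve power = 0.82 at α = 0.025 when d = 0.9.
n = 25 per group

Sample size formula (two-sample t-test, normal approximation):
n = 2 · ((z_{α/2} + z_β) / d)²

z_{α/2} = 2.241 (for α = 0.025, two-sided)
z_β = 0.915 (for power = 0.82)
d = 0.9

n = 2 · ((2.241 + 0.915) / 0.9)²
n = 2 · (3.507)²
n ≈ 24.60
Round up to the next whole number: n = 25 per group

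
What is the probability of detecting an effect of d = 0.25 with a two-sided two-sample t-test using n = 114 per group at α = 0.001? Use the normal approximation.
Power ≈ 0.08

Power calculation (two-sample t-test, normal approximation):
z_β = d · √(n/2) - z_{α/2}
z_β = 0.25 · √(114/2) - 3.291
z_β = 0.25 · 7.550 - 3.291
z_β = -1.403

Power = Φ(z_β) = Φ(-1.403) ≈ 0.080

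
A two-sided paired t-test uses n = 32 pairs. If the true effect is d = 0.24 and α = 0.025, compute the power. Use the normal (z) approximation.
Power ≈ 0.19

Power calculation (paired t-test, normal approximation):
z_β = d · √n - z_{α/2}
z_β = 0.24 · √32 - 2.241
z_β = 0.24 · 5.657 - 2.241
z_β = -0.884

Power = Φ(z_β) = Φ(-0.884) ≈ 0.188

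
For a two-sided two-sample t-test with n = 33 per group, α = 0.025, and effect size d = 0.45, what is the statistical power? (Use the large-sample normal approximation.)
Power ≈ 0.34

Power calculation (two-sample t-test, normal approximation):
z_β = d · √(n/2) - z_{α/2}
z_β = 0.45 · √(33/2) - 2.241
z_β = 0.45 · 4.062 - 2.241
z_β = -0.413

Power = Φ(z_β) = Φ(-0.413) ≈ 0.340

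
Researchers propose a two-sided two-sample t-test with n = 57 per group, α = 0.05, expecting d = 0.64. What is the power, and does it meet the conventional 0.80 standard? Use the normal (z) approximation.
Power ≈ 0.93; the study is adequately powered (power ≥ 0.80)

Power calculation (two-sample t-test, normal approximation):
z_β = d · √(n/2) - z_{α/2}
z_β = 0.64 · √(57/2) - 1.960
z_β = 0.64 · 5.339 - 1.960
z_β = 1.457

Power = Φ(z_β) = Φ(1.457) ≈ 0.927

Effect size d = 0.64 is medium by Cohen's convention (0.2/0.5/0.8).

Threshold: power ≥ 0.80 is conventionally adequate.
Power ≈ 0.93 → the study is adequately powered (power ≥ 0.80).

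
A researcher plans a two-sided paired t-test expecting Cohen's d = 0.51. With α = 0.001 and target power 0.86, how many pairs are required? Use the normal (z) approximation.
n = 74 pairs

Sample size formula (paired t-test, normal approximation):
n = ((z_{α/2} + z_β) / d)²

z_{α/2} = 3.291 (for α = 0.001, two-sided)
z_β = 1.080 (for power = 0.86)
d = 0.51

n = ((3.291 + 1.080) / 0.51)²
n = (8.571)²
n ≈ 73.46
Round up to the next whole number: n = 74 pairs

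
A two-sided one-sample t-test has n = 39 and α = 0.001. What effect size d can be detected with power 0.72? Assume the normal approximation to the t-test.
d ≈ 0.62

Minimum detectable effect (one-sample t-test, normal approximation):
d = (z_{α/2} + z_β) / √n
d = (3.291 + 0.583) / √39
d = 3.873 / 6.245
d ≈ 0.62

By Cohen's convention (0.2 small / 0.5 medium / 0.8 large): medium effect.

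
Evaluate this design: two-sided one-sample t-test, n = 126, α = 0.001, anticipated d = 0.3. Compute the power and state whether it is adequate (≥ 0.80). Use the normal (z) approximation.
Power ≈ 0.53; the study is underpowered (power < 0.80)

Power calculation (one-sample t-test, normal approximation):
z_β = d · √n - z_{α/2}
z_β = 0.3 · √126 - 3.291
z_β = 0.3 · 11.225 - 3.291
z_β = 0.077

Power = Φ(z_β) = Φ(0.077) ≈ 0.531

Effect size d = 0.3 is small by Cohen's convention (0.2/0.5/0.8).

Threshold: power ≥ 0.80 is conventionally adequate.
Power ≈ 0.53 → the study is underpowered (power < 0.80).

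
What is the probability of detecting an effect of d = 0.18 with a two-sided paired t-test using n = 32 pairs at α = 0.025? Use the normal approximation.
Power ≈ 0.11

Power calculation (paired t-test, normal approximation):
z_β = d · √n - z_{α/2}
z_β = 0.18 · √32 - 2.241
z_β = 0.18 · 5.657 - 2.241
z_β = -1.223

Power = Φ(z_β) = Φ(-1.223) ≈ 0.111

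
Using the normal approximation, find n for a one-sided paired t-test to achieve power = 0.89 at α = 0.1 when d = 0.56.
n = 21 pairs

Sample size formula (paired t-test, normal approximation):
n = ((z_α + z_β) / d)²

z_α = 1.282 (for α = 0.1, one-sided)
z_β = 1.227 (for power = 0.89)
d = 0.56

n = ((1.282 + 1.227) / 0.56)²
n = (4.480)²
n ≈ 20.07
Round up to the next whole number: n = 21 pairs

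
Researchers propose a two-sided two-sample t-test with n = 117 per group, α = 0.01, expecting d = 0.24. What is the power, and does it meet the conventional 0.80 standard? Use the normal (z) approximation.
Power ≈ 0.23; the study is underpowered (power < 0.80)

Power calculation (two-sample t-test, normal approximation):
z_β = d · √(n/2) - z_{α/2}
z_β = 0.24 · √(117/2) - 2.576
z_β = 0.24 · 7.649 - 2.576
z_β = -0.740

Power = Φ(z_β) = Φ(-0.740) ≈ 0.230

Effect size d = 0.24 is small by Cohen's convention (0.2/0.5/0.8).

Threshold: power ≥ 0.80 is conventionally adequate.
Power ≈ 0.23 → the study is underpowered (power < 0.80).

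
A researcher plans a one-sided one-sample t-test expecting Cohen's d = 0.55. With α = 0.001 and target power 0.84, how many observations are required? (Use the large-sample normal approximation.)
n = 56

Sample size formula (one-sample t-test, normal approximation):
n = ((z_α + z_β) / d)²

z_α = 3.090 (for α = 0.001, one-sided)
z_β = 0.994 (for power = 0.84)
d = 0.55

n = ((3.090 + 0.994) / 0.55)²
n = (7.425)²
n ≈ 55.13
Round up to the next whole number: n = 56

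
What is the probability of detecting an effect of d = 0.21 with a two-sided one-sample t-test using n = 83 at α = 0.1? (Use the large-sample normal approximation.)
Power ≈ 0.61

Power calculation (one-sample t-test, normal approximation):
z_β = d · √n - z_{α/2}
z_β = 0.21 · √83 - 1.645
z_β = 0.21 · 9.110 - 1.645
z_β = 0.268

Power = Φ(z_β) = Φ(0.268) ≈ 0.606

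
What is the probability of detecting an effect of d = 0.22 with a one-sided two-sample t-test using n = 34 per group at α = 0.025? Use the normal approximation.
Power ≈ 0.15

Power calculation (two-sample t-test, normal approximation):
z_β = d · √(n/2) - z_α
z_β = 0.22 · √(34/2) - 1.960
z_β = 0.22 · 4.123 - 1.960
z_β = -1.053

Power = Φ(z_β) = Φ(-1.053) ≈ 0.146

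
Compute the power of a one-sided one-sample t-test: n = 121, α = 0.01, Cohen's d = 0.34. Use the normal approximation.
Power ≈ 0.92

Power calculation (one-sample t-test, normal approximation):
z_β = d · √n - z_α
z_β = 0.34 · √121 - 2.326
z_β = 0.34 · 11.000 - 2.326
z_β = 1.414

Power = Φ(z_β) = Φ(1.414) ≈ 0.921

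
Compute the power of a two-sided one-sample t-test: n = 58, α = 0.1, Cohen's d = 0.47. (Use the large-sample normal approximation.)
Power ≈ 0.97

Power calculation (one-sample t-test, normal approximation):
z_β = d · √n - z_{α/2}
z_β = 0.47 · √58 - 1.645
z_β = 0.47 · 7.616 - 1.645
z_β = 1.935

Power = Φ(z_β) = Φ(1.935) ≈ 0.973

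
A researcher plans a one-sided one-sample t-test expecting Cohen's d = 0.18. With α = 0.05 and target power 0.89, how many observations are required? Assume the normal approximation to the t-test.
n = 255

Sample size formula (one-sample t-test, normal approximation):
n = ((z_α + z_β) / d)²

z_α = 1.645 (for α = 0.05, one-sided)
z_β = 1.227 (for power = 0.89)
d = 0.18

n = ((1.645 + 1.227) / 0.18)²
n = (15.956)²
n ≈ 254.59
Round up to the next whole number: n = 255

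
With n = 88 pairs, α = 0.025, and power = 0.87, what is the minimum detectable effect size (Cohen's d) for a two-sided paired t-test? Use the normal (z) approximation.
d ≈ 0.36

Minimum detectable effect (paired t-test, normal approximation):
d = (z_{α/2} + z_β) / √n
d = (2.241 + 1.126) / √88
d = 3.368 / 9.381
d ≈ 0.36

By Cohen's convention (0.2 small / 0.5 medium / 0.8 large): small effect.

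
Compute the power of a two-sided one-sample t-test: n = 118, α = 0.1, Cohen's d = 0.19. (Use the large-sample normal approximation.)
Power ≈ 0.66

Power calculation (one-sample t-test, normal approximation):
z_β = d · √n - z_{α/2}
z_β = 0.19 · √118 - 1.645
z_β = 0.19 · 10.863 - 1.645
z_β = 0.419

Power = Φ(z_β) = Φ(0.419) ≈ 0.662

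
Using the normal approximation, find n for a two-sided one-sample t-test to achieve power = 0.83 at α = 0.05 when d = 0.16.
n = 332

Sample size formula (one-sample t-test, normal approximation):
n = ((z_{α/2} + z_β) / d)²

z_{α/2} = 1.960 (for α = 0.05, two-sided)
z_β = 0.954 (for power = 0.83)
d = 0.16

n = ((1.960 + 0.954) / 0.16)²
n = (18.213)²
n ≈ 331.71
Round up to the next whole number: n = 332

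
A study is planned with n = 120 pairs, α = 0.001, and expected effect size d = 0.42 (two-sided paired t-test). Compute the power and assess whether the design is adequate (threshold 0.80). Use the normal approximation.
Power ≈ 0.90; the study is adequately powered (power ≥ 0.80)

Power calculation (paired t-test, normal approximation):
z_β = d · √n - z_{α/2}
z_β = 0.42 · √120 - 3.291
z_β = 0.42 · 10.954 - 3.291
z_β = 1.310

Power = Φ(z_β) = Φ(1.310) ≈ 0.905

Effect size d = 0.42 is small by Cohen's convention (0.2/0.5/0.8).

Threshold: power ≥ 0.80 is conventionally adequate.
Power ≈ 0.90 → the study is adequately powered (power ≥ 0.80).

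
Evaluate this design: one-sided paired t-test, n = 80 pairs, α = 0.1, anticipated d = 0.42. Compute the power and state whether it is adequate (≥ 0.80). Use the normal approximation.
Power ≈ 0.99; the study is adequately powered (power ≥ 0.80)

Power calculation (paired t-test, normal approximation):
z_β = d · √n - z_α
z_β = 0.42 · √80 - 1.282
z_β = 0.42 · 8.944 - 1.282
z_β = 2.475

Power = Φ(z_β) = Φ(2.475) ≈ 0.993

Effect size d = 0.42 is small by Cohen's convention (0.2/0.5/0.8).

Threshold: power ≥ 0.80 is conventionally adequate.
Power ≈ 0.99 → the study is adequately powered (power ≥ 0.80).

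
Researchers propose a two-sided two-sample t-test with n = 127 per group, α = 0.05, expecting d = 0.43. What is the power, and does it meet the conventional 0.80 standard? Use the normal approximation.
Power ≈ 0.93; the study is adequately powered (power ≥ 0.80)

Power calculation (two-sample t-test, normal approximation):
z_β = d · √(n/2) - z_{α/2}
z_β = 0.43 · √(127/2) - 1.960
z_β = 0.43 · 7.969 - 1.960
z_β = 1.467

Power = Φ(z_β) = Φ(1.467) ≈ 0.929

Effect size d = 0.43 is small by Cohen's convention (0.2/0.5/0.8).

Threshold: power ≥ 0.80 is conventionally adequate.
Power ≈ 0.93 → the study is adequately powered (power ≥ 0.80).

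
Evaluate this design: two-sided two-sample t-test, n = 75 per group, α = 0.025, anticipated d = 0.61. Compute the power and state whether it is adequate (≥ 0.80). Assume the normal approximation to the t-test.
Power ≈ 0.93; the study is adequately powered (power ≥ 0.80)

Power calculation (two-sample t-test, normal approximation):
z_β = d · √(n/2) - z_{α/2}
z_β = 0.61 · √(75/2) - 2.241
z_β = 0.61 · 6.124 - 2.241
z_β = 1.494

Power = Φ(z_β) = Φ(1.494) ≈ 0.932

Effect size d = 0.61 is medium by Cohen's convention (0.2/0.5/0.8).

Threshold: power ≥ 0.80 is conventionally adequate.
Power ≈ 0.93 → the study is adequately powered (power ≥ 0.80).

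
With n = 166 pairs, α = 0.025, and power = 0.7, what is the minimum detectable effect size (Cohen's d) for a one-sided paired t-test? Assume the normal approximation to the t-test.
d ≈ 0.19

Minimum detectable effect (paired t-test, normal approximation):
d = (z_α + z_β) / √n
d = (1.960 + 0.524) / √166
d = 2.484 / 12.884
d ≈ 0.19

By Cohen's convention (0.2 small / 0.5 medium / 0.8 large): very small effect.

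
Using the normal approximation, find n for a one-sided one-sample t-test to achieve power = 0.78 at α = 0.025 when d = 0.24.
n = 130

Sample size formula (one-sample t-test, normal approximation):
n = ((z_α + z_β) / d)²

z_α = 1.960 (for α = 0.025, one-sided)
z_β = 0.772 (for power = 0.78)
d = 0.24

n = ((1.960 + 0.772) / 0.24)²
n = (11.383)²
n ≈ 129.57
Round up to the next whole number: n = 130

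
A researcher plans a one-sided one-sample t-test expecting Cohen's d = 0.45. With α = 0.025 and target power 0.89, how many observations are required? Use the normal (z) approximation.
n = 51

Sample size formula (one-sample t-test, normal approximation):
n = ((z_α + z_β) / d)²

z_α = 1.960 (for α = 0.025, one-sided)
z_β = 1.227 (for power = 0.89)
d = 0.45

n = ((1.960 + 1.227) / 0.45)²
n = (7.082)²
n ≈ 50.15
Round up to the next whole number: n = 51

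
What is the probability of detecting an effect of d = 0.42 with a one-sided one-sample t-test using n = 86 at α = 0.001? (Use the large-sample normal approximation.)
Power ≈ 0.79

Power calculation (one-sample t-test, normal approximation):
z_β = d · √n - z_α
z_β = 0.42 · √86 - 3.090
z_β = 0.42 · 9.274 - 3.090
z_β = 0.805

Power = Φ(z_β) = Φ(0.805) ≈ 0.789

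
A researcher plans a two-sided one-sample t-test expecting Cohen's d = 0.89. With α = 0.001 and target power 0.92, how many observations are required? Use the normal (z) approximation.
n = 28

Sample size formula (one-sample t-test, normal approximation):
n = ((z_{α/2} + z_β) / d)²

z_{α/2} = 3.291 (for α = 0.001, two-sided)
z_β = 1.405 (for power = 0.92)
d = 0.89

n = ((3.291 + 1.405) / 0.89)²
n = (5.276)²
n ≈ 27.84
Round up to the next whole number: n = 28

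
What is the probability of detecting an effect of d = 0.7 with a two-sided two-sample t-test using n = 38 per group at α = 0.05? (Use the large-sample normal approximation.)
Power ≈ 0.86

Power calculation (two-sample t-test, normal approximation):
z_β = d · √(n/2) - z_{α/2}
z_β = 0.7 · √(38/2) - 1.960
z_β = 0.7 · 4.359 - 1.960
z_β = 1.091

Power = Φ(z_β) = Φ(1.091) ≈ 0.862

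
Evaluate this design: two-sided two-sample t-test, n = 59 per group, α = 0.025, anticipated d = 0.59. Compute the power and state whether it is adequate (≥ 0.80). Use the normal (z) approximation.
Power ≈ 0.83; the study is adequately powered (power ≥ 0.80)

Power calculation (two-sample t-test, normal approximation):
z_β = d · √(n/2) - z_{α/2}
z_β = 0.59 · √(59/2) - 2.241
z_β = 0.59 · 5.431 - 2.241
z_β = 0.963

Power = Φ(z_β) = Φ(0.963) ≈ 0.832

Effect size d = 0.59 is medium by Cohen's convention (0.2/0.5/0.8).

Threshold: power ≥ 0.80 is conventionally adequate.
Power ≈ 0.83 → the study is adequately powered (power ≥ 0.80).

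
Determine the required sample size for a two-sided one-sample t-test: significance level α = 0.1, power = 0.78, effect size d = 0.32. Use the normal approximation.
n = 58

Sample size formula (one-sample t-test, normal approximation):
n = ((z_{α/2} + z_β) / d)²

z_{α/2} = 1.645 (for α = 0.1, two-sided)
z_β = 0.772 (for power = 0.78)
d = 0.32

n = ((1.645 + 0.772) / 0.32)²
n = (7.553)²
n ≈ 57.05
Round up to the next whole number: n = 58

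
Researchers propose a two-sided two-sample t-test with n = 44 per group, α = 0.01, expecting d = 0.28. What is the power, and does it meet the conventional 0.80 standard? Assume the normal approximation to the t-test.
Power ≈ 0.10; the study is underpowered (power < 0.80)

Power calculation (two-sample t-test, normal approximation):
z_β = d · √(n/2) - z_{α/2}
z_β = 0.28 · √(44/2) - 2.576
z_β = 0.28 · 4.690 - 2.576
z_β = -1.263

Power = Φ(z_β) = Φ(-1.263) ≈ 0.103

Effect size d = 0.28 is small by Cohen's convention (0.2/0.5/0.8).

Threshold: power ≥ 0.80 is conventionally adequate.
Power ≈ 0.10 → the study is underpowered (power < 0.80).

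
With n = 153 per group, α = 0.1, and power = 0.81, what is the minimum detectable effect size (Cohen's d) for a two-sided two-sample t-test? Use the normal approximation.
d ≈ 0.29

Minimum detectable effect (two-sample t-test, normal approximation):
d = (z_{α/2} + z_β) / √(n/2)
d = (1.645 + 0.878) / √(153/2)
d = 2.523 / 8.746
d ≈ 0.29

By Cohen's convention (0.2 small / 0.5 medium / 0.8 large): small effect.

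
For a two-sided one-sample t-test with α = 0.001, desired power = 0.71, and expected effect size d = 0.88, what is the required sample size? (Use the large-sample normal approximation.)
n = 20

Sample size formula (one-sample t-test, normal approximation):
n = ((z_{α/2} + z_β) / d)²

z_{α/2} = 3.291 (for α = 0.001, two-sided)
z_β = 0.553 (for power = 0.71)
d = 0.88

n = ((3.291 + 0.553) / 0.88)²
n = (4.368)²
n ≈ 19.08
Round up to the next whole number: n = 20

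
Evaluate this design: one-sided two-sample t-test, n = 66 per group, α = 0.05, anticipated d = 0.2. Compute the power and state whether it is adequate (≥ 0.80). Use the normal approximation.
Power ≈ 0.31; the study is underpowered (power < 0.80)

Power calculation (two-sample t-test, normal approximation):
z_β = d · √(n/2) - z_α
z_β = 0.2 · √(66/2) - 1.645
z_β = 0.2 · 5.745 - 1.645
z_β = -0.496

Power = Φ(z_β) = Φ(-0.496) ≈ 0.310

Effect size d = 0.2 is small by Cohen's convention (0.2/0.5/0.8).

Threshold: power ≥ 0.80 is conventionally adequate.
Power ≈ 0.31 → the study is underpowered (power < 0.80).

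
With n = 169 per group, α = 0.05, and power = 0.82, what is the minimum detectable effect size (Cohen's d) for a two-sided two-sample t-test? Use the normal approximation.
d ≈ 0.31

Minimum detectable effect (two-sample t-test, normal approximation):
d = (z_{α/2} + z_β) / √(n/2)
d = (1.960 + 0.915) / √(169/2)
d = 2.875 / 9.192
d ≈ 0.31

By Cohen's convention (0.2 small / 0.5 medium / 0.8 large): small effect.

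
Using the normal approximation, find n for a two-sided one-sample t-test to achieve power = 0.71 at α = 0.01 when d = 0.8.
n = 16

Sample size formula (one-sample t-test, normal approximation):
n = ((z_{α/2} + z_β) / d)²

z_{α/2} = 2.576 (for α = 0.01, two-sided)
z_β = 0.553 (for power = 0.71)
d = 0.8

n = ((2.576 + 0.553) / 0.8)²
n = (3.911)²
n ≈ 15.30
Round up to the next whole number: n = 16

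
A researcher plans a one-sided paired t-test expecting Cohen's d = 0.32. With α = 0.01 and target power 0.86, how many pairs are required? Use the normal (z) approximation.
n = 114 pairs

Sample size formula (paired t-test, normal approximation):
n = ((z_α + z_β) / d)²

z_α = 2.326 (for α = 0.01, one-sided)
z_β = 1.080 (for power = 0.86)
d = 0.32

n = ((2.326 + 1.080) / 0.32)²
n = (10.644)²
n ≈ 113.29
Round up to the next whole number: n = 114 pairs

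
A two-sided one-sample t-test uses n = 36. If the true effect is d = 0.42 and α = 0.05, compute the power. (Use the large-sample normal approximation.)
Power ≈ 0.71

Power calculation (one-sample t-test, normal approximation):
z_β = d · √n - z_{α/2}
z_β = 0.42 · √36 - 1.960
z_β = 0.42 · 6.000 - 1.960
z_β = 0.560

Power = Φ(z_β) = Φ(0.560) ≈ 0.712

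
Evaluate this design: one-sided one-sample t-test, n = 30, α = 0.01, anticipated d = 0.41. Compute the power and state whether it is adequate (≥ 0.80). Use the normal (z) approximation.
Power ≈ 0.47; the study is underpowered (power < 0.80)

Power calculation (one-sample t-test, normal approximation):
z_β = d · √n - z_α
z_β = 0.41 · √30 - 2.326
z_β = 0.41 · 5.477 - 2.326
z_β = -0.081

Power = Φ(z_β) = Φ(-0.081) ≈ 0.468

Effect size d = 0.41 is small by Cohen's convention (0.2/0.5/0.8).

Threshold: power ≥ 0.80 is conventionally adequate.
Power ≈ 0.47 → the study is underpowered (power < 0.80).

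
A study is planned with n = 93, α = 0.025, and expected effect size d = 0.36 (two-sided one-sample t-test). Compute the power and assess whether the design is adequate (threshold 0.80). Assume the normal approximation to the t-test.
Power ≈ 0.89; the study is adequately powered (power ≥ 0.80)

Power calculation (one-sample t-test, normal approximation):
z_β = d · √n - z_{α/2}
z_β = 0.36 · √93 - 2.241
z_β = 0.36 · 9.644 - 2.241
z_β = 1.230

Power = Φ(z_β) = Φ(1.230) ≈ 0.891

Effect size d = 0.36 is small by Cohen's convention (0.2/0.5/0.8).

Threshold: power ≥ 0.80 is conventionally adequate.
Power ≈ 0.89 → the study is adequately powered (power ≥ 0.80).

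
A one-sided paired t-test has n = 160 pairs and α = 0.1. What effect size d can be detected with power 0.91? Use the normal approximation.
d ≈ 0.21

Minimum detectable effect (paired t-test, normal approximation):
d = (z_α + z_β) / √n
d = (1.282 + 1.341) / √160
d = 2.622 / 12.649
d ≈ 0.21

By Cohen's convention (0.2 small / 0.5 medium / 0.8 large): small effect.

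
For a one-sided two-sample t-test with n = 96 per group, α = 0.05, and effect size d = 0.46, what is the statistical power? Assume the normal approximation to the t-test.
Power ≈ 0.94

Power calculation (two-sample t-test, normal approximation):
z_β = d · √(n/2) - z_α
z_β = 0.46 · √(96/2) - 1.645
z_β = 0.46 · 6.928 - 1.645
z_β = 1.542

Power = Φ(z_β) = Φ(1.542) ≈ 0.938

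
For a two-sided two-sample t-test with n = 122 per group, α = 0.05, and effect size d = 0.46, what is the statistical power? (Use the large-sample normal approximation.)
Power ≈ 0.95

Power calculation (two-sample t-test, normal approximation):
z_β = d · √(n/2) - z_{α/2}
z_β = 0.46 · √(122/2) - 1.960
z_β = 0.46 · 7.810 - 1.960
z_β = 1.633

Power = Φ(z_β) = Φ(1.633) ≈ 0.949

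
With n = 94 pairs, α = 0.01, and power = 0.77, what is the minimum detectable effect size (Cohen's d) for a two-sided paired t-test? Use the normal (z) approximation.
d ≈ 0.34

Minimum detectable effect (paired t-test, normal approximation):
d = (z_{α/2} + z_β) / √n
d = (2.576 + 0.739) / √94
d = 3.315 / 9.695
d ≈ 0.34

By Cohen's convention (0.2 small / 0.5 medium / 0.8 large): small effect.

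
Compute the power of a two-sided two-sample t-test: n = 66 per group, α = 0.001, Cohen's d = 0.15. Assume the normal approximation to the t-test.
Power ≈ 0.01

Power calculation (two-sample t-test, normal approximation):
z_β = d · √(n/2) - z_{α/2}
z_β = 0.15 · √(66/2) - 3.291
z_β = 0.15 · 5.745 - 3.291
z_β = -2.429

Power = Φ(z_β) = Φ(-2.429) ≈ 0.008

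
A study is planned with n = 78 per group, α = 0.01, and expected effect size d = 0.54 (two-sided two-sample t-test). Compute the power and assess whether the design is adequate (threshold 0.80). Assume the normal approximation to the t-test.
Power ≈ 0.79; the study is underpowered (power < 0.80)

Power calculation (two-sample t-test, normal approximation):
z_β = d · √(n/2) - z_{α/2}
z_β = 0.54 · √(78/2) - 2.576
z_β = 0.54 · 6.245 - 2.576
z_β = 0.796

Power = Φ(z_β) = Φ(0.796) ≈ 0.787

Effect size d = 0.54 is medium by Cohen's convention (0.2/0.5/0.8).

Threshold: power ≥ 0.80 is conventionally adequate.
Power ≈ 0.79 → the study is underpowered (power < 0.80).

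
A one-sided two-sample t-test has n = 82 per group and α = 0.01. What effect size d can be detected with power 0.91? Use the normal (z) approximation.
d ≈ 0.57

Minimum detectable effect (two-sample t-test, normal approximation):
d = (z_α + z_β) / √(n/2)
d = (2.326 + 1.341) / √(82/2)
d = 3.667 / 6.403
d ≈ 0.57

By Cohen's convention (0.2 small / 0.5 medium / 0.8 large): medium effect.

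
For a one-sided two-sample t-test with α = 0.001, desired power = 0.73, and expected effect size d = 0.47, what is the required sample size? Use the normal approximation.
n = 125 per group

Sample size formula (two-sample t-test, normal approximation):
n = 2 · ((z_α + z_β) / d)²

z_α = 3.090 (for α = 0.001, one-sided)
z_β = 0.613 (for power = 0.73)
d = 0.47

n = 2 · ((3.090 + 0.613) / 0.47)²
n = 2 · (7.879)²
n ≈ 124.16
Round up to the next whole number: n = 125 per group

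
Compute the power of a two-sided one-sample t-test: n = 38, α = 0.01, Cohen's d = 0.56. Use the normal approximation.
Power ≈ 0.81

Power calculation (one-sample t-test, normal approximation):
z_β = d · √n - z_{α/2}
z_β = 0.56 · √38 - 2.576
z_β = 0.56 · 6.164 - 2.576
z_β = 0.876

Power = Φ(z_β) = Φ(0.876) ≈ 0.810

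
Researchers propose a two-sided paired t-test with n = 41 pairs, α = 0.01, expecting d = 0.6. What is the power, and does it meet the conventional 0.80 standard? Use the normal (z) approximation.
Power ≈ 0.90; the study is adequately powered (power ≥ 0.80)

Power calculation (paired t-test, normal approximation):
z_β = d · √n - z_{α/2}
z_β = 0.6 · √41 - 2.576
z_β = 0.6 · 6.403 - 2.576
z_β = 1.266

Power = Φ(z_β) = Φ(1.266) ≈ 0.897

Effect size d = 0.6 is medium by Cohen's convention (0.2/0.5/0.8).

Threshold: power ≥ 0.80 is conventionally adequate.
Power ≈ 0.90 → the study is adequately powered (power ≥ 0.80).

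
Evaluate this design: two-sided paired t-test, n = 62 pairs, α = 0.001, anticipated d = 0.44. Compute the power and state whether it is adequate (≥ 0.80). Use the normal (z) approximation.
Power ≈ 0.57; the study is underpowered (power < 0.80)

Power calculation (paired t-test, normal approximation):
z_β = d · √n - z_{α/2}
z_β = 0.44 · √62 - 3.291
z_β = 0.44 · 7.874 - 3.291
z_β = 0.174

Power = Φ(z_β) = Φ(0.174) ≈ 0.569

Effect size d = 0.44 is small by Cohen's convention (0.2/0.5/0.8).

Threshold: power ≥ 0.80 is conventionally adequate.
Power ≈ 0.57 → the study is underpowered (power < 0.80).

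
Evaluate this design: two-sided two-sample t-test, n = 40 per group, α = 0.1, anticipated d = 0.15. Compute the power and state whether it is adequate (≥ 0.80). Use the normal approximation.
Power ≈ 0.17; the study is underpowered (power < 0.80)

Power calculation (two-sample t-test, normal approximation):
z_β = d · √(n/2) - z_{α/2}
z_β = 0.15 · √(40/2) - 1.645
z_β = 0.15 · 4.472 - 1.645
z_β = -0.974

Power = Φ(z_β) = Φ(-0.974) ≈ 0.165

Effect size d = 0.15 is very small by Cohen's convention (0.2/0.5/0.8).

Threshold: power ≥ 0.80 is conventionally adequate.
Power ≈ 0.17 → the study is underpowered (power < 0.80).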